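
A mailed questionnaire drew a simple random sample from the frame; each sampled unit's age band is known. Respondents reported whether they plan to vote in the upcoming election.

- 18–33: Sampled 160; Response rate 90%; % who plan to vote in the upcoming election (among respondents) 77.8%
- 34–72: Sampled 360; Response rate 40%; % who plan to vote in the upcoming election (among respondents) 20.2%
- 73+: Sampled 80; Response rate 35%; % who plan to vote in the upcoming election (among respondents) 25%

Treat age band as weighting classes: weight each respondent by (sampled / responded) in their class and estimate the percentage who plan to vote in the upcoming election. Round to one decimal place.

Each respondent's weight = sampled/responded in their class; summing within a class gives n_sampled, so:
  18–33: 160 × 77.8 = 12,448
  34–72: 360 × 20.2 = 7272
  73+: 80 × 25 = 2000
Adjusted estimate = 21,720 / 600 = 36.2 → 36.2%.

36.2%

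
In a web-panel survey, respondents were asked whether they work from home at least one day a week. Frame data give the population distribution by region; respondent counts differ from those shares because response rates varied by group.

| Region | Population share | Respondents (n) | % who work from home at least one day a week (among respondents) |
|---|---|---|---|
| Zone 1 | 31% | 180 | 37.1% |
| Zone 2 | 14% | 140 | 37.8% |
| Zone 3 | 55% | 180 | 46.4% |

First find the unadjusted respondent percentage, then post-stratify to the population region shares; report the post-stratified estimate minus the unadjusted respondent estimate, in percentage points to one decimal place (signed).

+1.7 percentage points

Without adjustment, the pooled respondent share is:
  (180/500)×37.1 + (140/500)×37.8 + (180/500)×46.4 = 40.644%
Post-stratified estimate weights by population shares:
  0.31×37.1 + 0.14×37.8 + 0.55×46.4 = 42.313%
Difference = 42.313 − 40.644 = 1.669 pp.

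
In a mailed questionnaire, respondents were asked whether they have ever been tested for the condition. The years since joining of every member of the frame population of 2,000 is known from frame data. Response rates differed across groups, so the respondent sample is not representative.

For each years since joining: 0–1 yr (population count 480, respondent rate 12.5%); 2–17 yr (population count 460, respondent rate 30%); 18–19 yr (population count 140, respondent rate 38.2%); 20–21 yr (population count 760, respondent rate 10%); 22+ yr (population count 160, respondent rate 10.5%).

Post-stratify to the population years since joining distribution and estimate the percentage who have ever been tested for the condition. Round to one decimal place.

17.2%

Reweight to the known years since joining distribution:
  0–1 yr: (480/2,000) × 12.5 = 3
  2–17 yr: (460/2,000) × 30 = 6.9
  18–19 yr: (140/2,000) × 38.2 = 2.674
  20–21 yr: (760/2,000) × 10 = 3.8
  22+ yr: (160/2,000) × 10.5 = 0.84
Post-stratified estimate = 17.214 → 17.2%.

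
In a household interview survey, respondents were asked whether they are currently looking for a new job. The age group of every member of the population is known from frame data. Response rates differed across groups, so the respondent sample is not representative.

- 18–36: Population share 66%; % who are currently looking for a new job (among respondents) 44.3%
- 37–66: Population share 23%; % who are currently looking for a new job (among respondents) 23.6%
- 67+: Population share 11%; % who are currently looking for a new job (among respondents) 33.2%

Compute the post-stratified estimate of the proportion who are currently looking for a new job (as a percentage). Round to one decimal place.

38.3%

Weight each group's respondent value by its population share:
  18–36: 0.66 × 44.3 = 29.238
  37–66: 0.23 × 23.6 = 5.428
  67+: 0.11 × 33.2 = 3.652
Post-stratified estimate = 38.318 → 38.3%.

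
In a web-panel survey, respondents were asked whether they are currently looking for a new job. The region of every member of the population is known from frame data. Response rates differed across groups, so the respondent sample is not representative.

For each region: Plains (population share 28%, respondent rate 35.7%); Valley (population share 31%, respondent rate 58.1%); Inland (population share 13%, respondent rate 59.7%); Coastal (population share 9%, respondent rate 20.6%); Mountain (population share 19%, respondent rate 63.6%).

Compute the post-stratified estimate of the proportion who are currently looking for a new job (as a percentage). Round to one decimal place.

49.7%

Reweight to the known region distribution:
  Plains: 0.28 × 35.7 = 9.996
  Valley: 0.31 × 58.1 = 18.011
  Inland: 0.13 × 59.7 = 7.761
  Coastal: 0.09 × 20.6 = 1.854
  Mountain: 0.19 × 63.6 = 12.084
Post-stratified estimate = 49.706 → 49.7%.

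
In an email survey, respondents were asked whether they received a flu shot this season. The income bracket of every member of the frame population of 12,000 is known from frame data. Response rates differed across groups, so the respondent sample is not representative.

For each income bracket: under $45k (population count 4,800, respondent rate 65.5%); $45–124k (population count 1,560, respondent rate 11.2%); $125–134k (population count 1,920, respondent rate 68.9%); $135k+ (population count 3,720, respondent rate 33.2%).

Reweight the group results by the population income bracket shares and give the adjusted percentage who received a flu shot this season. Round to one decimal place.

49.0%

Reweight to the known income bracket distribution:
  under $45k: (4,800/12,000) × 65.5 = 26.2
  $45–124k: (1,560/12,000) × 11.2 = 1.456
  $125–134k: (1,920/12,000) × 68.9 = 11.024
  $135k+: (3,720/12,000) × 33.2 = 10.292
Post-stratified estimate = 48.972 → 49.0%.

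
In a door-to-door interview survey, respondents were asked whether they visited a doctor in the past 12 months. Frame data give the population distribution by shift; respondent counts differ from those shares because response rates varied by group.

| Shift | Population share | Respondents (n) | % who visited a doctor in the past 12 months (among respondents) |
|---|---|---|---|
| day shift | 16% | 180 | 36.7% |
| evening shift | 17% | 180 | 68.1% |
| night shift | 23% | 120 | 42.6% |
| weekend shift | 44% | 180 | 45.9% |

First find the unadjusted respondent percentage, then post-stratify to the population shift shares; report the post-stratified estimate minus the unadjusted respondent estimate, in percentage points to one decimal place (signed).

Unadjusted (pooled respondent) estimate weights by respondent counts:
  (180/660)×36.7 + (180/660)×68.1 + (120/660)×42.6 + (180/660)×45.9 = 48.8455%
Post-stratified estimate weights by population shares:
  0.16×36.7 + 0.17×68.1 + 0.23×42.6 + 0.44×45.9 = 47.443%
Difference = 47.443 − 48.8455 = -1.4025 pp.

-1.4 percentage points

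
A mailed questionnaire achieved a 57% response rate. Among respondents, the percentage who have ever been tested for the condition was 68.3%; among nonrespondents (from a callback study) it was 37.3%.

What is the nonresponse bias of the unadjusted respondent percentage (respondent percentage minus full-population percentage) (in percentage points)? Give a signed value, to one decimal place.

+13.3 percentage points

Nonresponse fraction = 1 − 0.57 = 0.43.
Bias = (nonresponse fraction) × (respondent percentage − nonrespondent percentage)
     = 0.43 × (68.3 − 37.3) = 0.43 × 31 = 13.33.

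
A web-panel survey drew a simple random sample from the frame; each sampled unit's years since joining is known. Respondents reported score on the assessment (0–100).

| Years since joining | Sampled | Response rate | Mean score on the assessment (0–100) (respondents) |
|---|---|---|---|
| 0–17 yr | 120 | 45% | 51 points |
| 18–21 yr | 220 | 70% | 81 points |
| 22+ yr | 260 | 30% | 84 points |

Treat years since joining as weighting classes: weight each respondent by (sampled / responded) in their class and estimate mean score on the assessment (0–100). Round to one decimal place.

76.3

Each respondent's weight = sampled/responded in their class; summing within a class gives n_sampled, so:
  0–17 yr: 120 × 51 = 6120
  18–21 yr: 220 × 81 = 17,820
  22+ yr: 260 × 84 = 21,840
Adjusted estimate = 45,780 / 600 = 76.3 → 76.3.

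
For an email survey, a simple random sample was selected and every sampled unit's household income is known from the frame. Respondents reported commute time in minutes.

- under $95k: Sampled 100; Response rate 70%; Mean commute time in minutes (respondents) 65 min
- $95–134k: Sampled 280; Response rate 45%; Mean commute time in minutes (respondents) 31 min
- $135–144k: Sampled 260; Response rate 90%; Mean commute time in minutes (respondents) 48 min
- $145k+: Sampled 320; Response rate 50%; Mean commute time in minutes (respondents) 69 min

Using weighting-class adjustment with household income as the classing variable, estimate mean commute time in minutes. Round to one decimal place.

51.8

With weight = n_sampled/n_responded per class, the weighted class total is n_sampled:
  under $95k: 100 × 65 = 6500
  $95–134k: 280 × 31 = 8680
  $135–144k: 260 × 48 = 12,480
  $145k+: 320 × 69 = 22,080
Adjusted estimate = 49,740 / 960 = 51.8125 → 51.8.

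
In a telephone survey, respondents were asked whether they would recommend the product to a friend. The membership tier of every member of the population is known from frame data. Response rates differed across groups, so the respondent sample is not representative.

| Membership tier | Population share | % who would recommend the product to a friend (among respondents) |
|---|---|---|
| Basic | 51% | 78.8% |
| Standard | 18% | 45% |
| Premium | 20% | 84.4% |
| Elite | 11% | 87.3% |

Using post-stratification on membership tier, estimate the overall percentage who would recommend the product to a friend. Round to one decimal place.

74.8%

Reweight to the known membership tier distribution:
  Basic: 0.51 × 78.8 = 40.188
  Standard: 0.18 × 45 = 8.1
  Premium: 0.2 × 84.4 = 16.88
  Elite: 0.11 × 87.3 = 9.603
Post-stratified estimate = 74.771 → 74.8%.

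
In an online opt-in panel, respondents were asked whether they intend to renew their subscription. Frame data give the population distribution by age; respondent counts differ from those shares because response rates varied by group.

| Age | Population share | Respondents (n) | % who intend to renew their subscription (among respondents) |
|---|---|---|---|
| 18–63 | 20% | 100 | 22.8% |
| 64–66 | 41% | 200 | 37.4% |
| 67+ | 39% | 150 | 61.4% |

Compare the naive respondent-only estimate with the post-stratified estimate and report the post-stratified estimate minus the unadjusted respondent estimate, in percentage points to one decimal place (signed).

Without adjustment, the pooled respondent share is:
  (100/450)×22.8 + (200/450)×37.4 + (150/450)×61.4 = 42.1556%
Post-stratified estimate weights by population shares:
  0.2×22.8 + 0.41×37.4 + 0.39×61.4 = 43.84%
Difference = 43.84 − 42.1556 = 1.6844 pp.

+1.7 percentage points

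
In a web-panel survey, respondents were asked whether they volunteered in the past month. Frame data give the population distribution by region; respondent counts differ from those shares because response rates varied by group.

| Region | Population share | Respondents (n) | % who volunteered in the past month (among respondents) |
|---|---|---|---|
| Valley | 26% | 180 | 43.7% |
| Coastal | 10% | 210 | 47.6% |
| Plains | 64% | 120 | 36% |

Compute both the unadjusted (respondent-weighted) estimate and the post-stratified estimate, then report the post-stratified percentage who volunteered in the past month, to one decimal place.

39.2%

Without adjustment, the pooled respondent share is:
  (180/510)×43.7 + (210/510)×47.6 + (120/510)×36 = 43.4941%
Post-stratified estimate weights by population shares:
  0.26×43.7 + 0.1×47.6 + 0.64×36 = 39.162%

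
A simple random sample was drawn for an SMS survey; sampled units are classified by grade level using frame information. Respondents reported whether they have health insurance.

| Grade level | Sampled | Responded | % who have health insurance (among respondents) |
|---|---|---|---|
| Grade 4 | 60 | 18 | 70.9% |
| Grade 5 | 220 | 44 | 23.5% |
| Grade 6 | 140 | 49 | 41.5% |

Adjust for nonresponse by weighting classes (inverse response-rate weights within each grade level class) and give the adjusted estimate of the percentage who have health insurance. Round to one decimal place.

36.3%

Class response rates: Grade 4 18/60 = 30%, Grade 5 44/220 = 20%, Grade 6 49/140 = 35%.
Weighting each respondent by the inverse class response rate inflates each class back to its sampled size, so the class weight is n_sampled:
  Grade 4: 60 × 70.9 = 4254
  Grade 5: 220 × 23.5 = 5170
  Grade 6: 140 × 41.5 = 5810
Adjusted estimate = 15,234 / 420 = 36.2714 → 36.3%.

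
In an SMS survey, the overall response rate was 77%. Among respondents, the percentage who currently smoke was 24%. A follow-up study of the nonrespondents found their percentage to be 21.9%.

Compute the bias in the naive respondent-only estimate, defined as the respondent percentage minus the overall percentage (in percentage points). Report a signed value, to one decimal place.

Nonresponse fraction = 1 − 0.77 = 0.23.
Bias = (nonresponse fraction) × (respondent percentage − nonrespondent percentage)
     = 0.23 × (24 − 21.9) = 0.23 × 2.1 = 0.483.

+0.5 percentage points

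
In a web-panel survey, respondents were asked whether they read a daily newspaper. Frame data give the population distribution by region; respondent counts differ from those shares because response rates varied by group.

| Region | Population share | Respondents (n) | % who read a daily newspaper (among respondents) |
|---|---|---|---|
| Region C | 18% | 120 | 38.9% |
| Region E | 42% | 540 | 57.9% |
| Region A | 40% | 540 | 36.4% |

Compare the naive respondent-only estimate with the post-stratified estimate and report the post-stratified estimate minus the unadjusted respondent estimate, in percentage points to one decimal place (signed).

Without adjustment, the pooled respondent share is:
  (120/1200)×38.9 + (540/1200)×57.9 + (540/1200)×36.4 = 46.325%
Reweighting by population region shares:
  0.18×38.9 + 0.42×57.9 + 0.4×36.4 = 45.88%
Difference = 45.88 − 46.325 = -0.445 pp.

-0.4 percentage points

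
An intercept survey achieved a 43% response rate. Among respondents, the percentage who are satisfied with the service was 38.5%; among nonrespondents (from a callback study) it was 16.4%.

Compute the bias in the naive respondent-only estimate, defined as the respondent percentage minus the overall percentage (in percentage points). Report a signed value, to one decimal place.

Nonresponse fraction = 1 − 0.43 = 0.57.
Bias = (nonresponse fraction) × (respondent percentage − nonrespondent percentage)
     = 0.57 × (38.5 − 16.4) = 0.57 × 22.1 = 12.597.

+12.6 percentage points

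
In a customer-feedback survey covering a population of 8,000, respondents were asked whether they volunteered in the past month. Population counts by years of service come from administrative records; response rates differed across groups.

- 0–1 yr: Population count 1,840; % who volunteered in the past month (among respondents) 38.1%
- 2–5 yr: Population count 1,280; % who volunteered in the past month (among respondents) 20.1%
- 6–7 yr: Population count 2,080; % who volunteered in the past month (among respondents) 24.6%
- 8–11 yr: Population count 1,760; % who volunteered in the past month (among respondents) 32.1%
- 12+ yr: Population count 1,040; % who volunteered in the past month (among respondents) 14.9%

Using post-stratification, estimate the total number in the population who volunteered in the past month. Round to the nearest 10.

2,190

Estimated count per cell = population count × respondent percentage:
  0–1 yr: 1,840 × 38.1% = 701.04
  2–5 yr: 1,280 × 20.1% = 257.28
  6–7 yr: 2,080 × 24.6% = 511.68
  8–11 yr: 1,760 × 32.1% = 564.96
  12+ yr: 1,040 × 14.9% = 154.96
Estimated total = 2189.92 → 2,190.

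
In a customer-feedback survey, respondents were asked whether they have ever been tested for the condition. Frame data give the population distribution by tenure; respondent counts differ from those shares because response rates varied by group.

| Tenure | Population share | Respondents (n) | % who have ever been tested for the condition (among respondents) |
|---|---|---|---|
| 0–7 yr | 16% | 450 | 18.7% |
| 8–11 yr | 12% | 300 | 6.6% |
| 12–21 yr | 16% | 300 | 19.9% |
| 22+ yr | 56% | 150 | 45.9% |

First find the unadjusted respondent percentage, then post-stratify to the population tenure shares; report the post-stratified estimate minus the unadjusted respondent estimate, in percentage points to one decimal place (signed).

Without adjustment, the pooled respondent share is:
  (450/1200)×18.7 + (300/1200)×6.6 + (300/1200)×19.9 + (150/1200)×45.9 = 19.375%
Post-stratifying to population shares instead:
  0.16×18.7 + 0.12×6.6 + 0.16×19.9 + 0.56×45.9 = 32.672%
Difference = 32.672 − 19.375 = 13.297 pp.

+13.3 percentage points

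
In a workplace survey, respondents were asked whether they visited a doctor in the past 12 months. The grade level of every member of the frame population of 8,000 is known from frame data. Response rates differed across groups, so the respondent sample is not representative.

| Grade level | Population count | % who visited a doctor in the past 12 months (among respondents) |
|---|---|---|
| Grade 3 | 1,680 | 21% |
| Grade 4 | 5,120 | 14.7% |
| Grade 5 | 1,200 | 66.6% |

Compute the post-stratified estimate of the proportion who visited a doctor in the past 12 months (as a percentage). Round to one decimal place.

23.8%

Reweight to the known grade level distribution:
  Grade 3: (1,680/8,000) × 21 = 4.41
  Grade 4: (5,120/8,000) × 14.7 = 9.408
  Grade 5: (1,200/8,000) × 66.6 = 9.99
Post-stratified estimate = 23.808 → 23.8%.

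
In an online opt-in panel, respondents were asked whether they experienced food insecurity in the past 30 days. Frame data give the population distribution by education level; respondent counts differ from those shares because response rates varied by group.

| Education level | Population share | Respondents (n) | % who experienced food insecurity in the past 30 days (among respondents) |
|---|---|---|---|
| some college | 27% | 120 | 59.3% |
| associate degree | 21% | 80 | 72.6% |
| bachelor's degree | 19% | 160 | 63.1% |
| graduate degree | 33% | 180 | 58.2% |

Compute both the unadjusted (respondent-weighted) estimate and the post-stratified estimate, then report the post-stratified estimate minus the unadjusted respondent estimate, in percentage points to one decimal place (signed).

Naive respondent-only estimate (weights = respondent counts):
  (120/540)×59.3 + (80/540)×72.6 + (160/540)×63.1 + (180/540)×58.2 = 62.0296%
Reweighting by population education level shares:
  0.27×59.3 + 0.21×72.6 + 0.19×63.1 + 0.33×58.2 = 62.452%
Difference = 62.452 − 62.0296 = 0.4224 pp.

+0.4 percentage points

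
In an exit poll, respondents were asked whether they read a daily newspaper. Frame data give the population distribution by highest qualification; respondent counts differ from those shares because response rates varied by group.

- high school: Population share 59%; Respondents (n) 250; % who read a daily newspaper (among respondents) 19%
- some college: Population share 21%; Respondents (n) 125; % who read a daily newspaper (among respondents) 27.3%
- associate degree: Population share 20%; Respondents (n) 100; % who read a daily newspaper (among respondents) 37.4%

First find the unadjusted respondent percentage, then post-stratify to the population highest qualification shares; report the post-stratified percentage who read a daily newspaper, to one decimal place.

Naive respondent-only estimate (weights = respondent counts):
  (250/475)×19 + (125/475)×27.3 + (100/475)×37.4 = 25.0579%
Post-stratified estimate weights by population shares:
  0.59×19 + 0.21×27.3 + 0.2×37.4 = 24.423%

24.4%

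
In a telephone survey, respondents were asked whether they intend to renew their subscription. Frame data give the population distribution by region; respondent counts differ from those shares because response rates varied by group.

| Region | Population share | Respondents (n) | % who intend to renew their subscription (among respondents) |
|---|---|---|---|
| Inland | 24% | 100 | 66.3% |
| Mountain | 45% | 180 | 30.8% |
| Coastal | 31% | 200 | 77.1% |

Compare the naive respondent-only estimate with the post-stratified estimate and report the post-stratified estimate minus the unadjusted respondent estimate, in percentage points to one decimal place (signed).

-3.8 percentage points

Without adjustment, the pooled respondent share is:
  (100/480)×66.3 + (180/480)×30.8 + (200/480)×77.1 = 57.4875%
Post-stratified estimate weights by population shares:
  0.24×66.3 + 0.45×30.8 + 0.31×77.1 = 53.673%
Difference = 53.673 − 57.4875 = -3.8145 pp.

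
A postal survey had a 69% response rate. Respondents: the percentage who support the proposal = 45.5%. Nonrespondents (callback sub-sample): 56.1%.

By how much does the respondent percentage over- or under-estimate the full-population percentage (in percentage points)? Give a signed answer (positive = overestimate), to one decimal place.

-3.3 percentage points

Nonresponse fraction = 1 − 0.69 = 0.31.
Bias = (nonresponse fraction) × (respondent percentage − nonrespondent percentage)
     = 0.31 × (45.5 − 56.1) = 0.31 × -10.6 = -3.286.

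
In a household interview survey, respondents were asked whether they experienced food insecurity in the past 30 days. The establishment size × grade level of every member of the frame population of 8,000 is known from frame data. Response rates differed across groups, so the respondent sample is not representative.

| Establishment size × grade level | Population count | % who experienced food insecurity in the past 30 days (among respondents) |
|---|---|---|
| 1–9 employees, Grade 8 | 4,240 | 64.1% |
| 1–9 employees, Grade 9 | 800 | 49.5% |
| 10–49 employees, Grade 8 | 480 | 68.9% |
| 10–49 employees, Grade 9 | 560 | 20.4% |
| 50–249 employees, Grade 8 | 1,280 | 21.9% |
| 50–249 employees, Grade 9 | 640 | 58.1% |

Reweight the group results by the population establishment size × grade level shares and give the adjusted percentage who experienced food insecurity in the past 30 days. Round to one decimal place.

52.6%

Weight each group's respondent value by its population share:
  1–9 employees, Grade 8: (4,240/8,000) × 64.1 = 33.973
  1–9 employees, Grade 9: (800/8,000) × 49.5 = 4.95
  10–49 employees, Grade 8: (480/8,000) × 68.9 = 4.134
  10–49 employees, Grade 9: (560/8,000) × 20.4 = 1.428
  50–249 employees, Grade 8: (1,280/8,000) × 21.9 = 3.504
  50–249 employees, Grade 9: (640/8,000) × 58.1 = 4.648
Post-stratified estimate = 52.637 → 52.6%.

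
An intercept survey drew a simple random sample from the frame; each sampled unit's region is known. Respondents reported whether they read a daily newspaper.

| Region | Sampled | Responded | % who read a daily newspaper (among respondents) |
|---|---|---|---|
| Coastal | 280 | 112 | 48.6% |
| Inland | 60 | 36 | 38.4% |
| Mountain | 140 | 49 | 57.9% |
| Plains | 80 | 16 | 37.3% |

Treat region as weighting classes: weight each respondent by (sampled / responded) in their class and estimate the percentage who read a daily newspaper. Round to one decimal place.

Response rates by class: Coastal 112/280 = 40%, Inland 36/60 = 60%, Mountain 49/140 = 35%, Plains 16/80 = 20%.
Weighting each respondent by the inverse class response rate inflates each class back to its sampled size, so the class weight is n_sampled:
  Coastal: 280 × 48.6 = 13,608
  Inland: 60 × 38.4 = 2304
  Mountain: 140 × 57.9 = 8106
  Plains: 80 × 37.3 = 2984
Adjusted estimate = 27,002 / 560 = 48.2179 → 48.2%.

48.2%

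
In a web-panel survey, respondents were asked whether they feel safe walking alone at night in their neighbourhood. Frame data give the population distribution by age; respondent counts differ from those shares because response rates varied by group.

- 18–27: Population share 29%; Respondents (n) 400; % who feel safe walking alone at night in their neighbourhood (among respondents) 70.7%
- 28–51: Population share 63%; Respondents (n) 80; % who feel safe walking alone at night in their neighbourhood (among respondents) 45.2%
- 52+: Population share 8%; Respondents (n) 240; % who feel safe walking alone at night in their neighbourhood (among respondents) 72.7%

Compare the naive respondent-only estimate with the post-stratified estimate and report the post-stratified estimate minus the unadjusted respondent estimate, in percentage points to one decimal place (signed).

Unadjusted (pooled respondent) estimate weights by respondent counts:
  (400/720)×70.7 + (80/720)×45.2 + (240/720)×72.7 = 68.5333%
Post-stratifying to population shares instead:
  0.29×70.7 + 0.63×45.2 + 0.08×72.7 = 54.795%
Difference = 54.795 − 68.5333 = -13.7383 pp.

-13.7 percentage points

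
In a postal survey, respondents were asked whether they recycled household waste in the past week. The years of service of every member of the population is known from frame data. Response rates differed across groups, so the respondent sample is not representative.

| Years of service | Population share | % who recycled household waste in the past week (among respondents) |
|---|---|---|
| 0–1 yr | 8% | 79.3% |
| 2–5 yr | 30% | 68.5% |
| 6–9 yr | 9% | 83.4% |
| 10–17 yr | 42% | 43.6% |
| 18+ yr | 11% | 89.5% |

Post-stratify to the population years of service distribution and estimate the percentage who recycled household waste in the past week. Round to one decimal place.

Post-stratification weights by population share, not respondent share:
  0–1 yr: 0.08 × 79.3 = 6.344
  2–5 yr: 0.3 × 68.5 = 20.55
  6–9 yr: 0.09 × 83.4 = 7.506
  10–17 yr: 0.42 × 43.6 = 18.312
  18+ yr: 0.11 × 89.5 = 9.845
Post-stratified estimate = 62.557 → 62.6%.

62.6%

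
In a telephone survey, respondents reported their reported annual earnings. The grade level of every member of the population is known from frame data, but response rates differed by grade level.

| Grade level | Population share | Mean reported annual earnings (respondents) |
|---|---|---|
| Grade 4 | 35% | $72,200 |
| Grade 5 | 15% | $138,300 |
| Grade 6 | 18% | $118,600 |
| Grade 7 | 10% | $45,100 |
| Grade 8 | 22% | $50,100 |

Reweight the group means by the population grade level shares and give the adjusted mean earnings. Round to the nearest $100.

Weight each group's respondent value by its population share:
  Grade 4: 0.35 × 72,200 = 25,270
  Grade 5: 0.15 × 138,300 = 20,745
  Grade 6: 0.18 × 118,600 = 21,348
  Grade 7: 0.1 × 45,100 = 4510
  Grade 8: 0.22 × 50,100 = 11,022
Post-stratified estimate = 82,895 → $82,900.

$82,900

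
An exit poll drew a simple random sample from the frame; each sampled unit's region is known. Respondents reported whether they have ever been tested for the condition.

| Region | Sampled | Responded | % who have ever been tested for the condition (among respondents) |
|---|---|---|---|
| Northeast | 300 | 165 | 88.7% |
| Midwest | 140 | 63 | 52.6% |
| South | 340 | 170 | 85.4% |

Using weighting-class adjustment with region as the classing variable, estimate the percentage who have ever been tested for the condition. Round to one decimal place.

Class response rates: Northeast 165/300 = 55%, Midwest 63/140 = 45%, South 170/340 = 50%.
Inverse-response-rate weighting restores each class to its sampled count, so class totals weight by n_sampled:
  Northeast: 300 × 88.7 = 26,610
  Midwest: 140 × 52.6 = 7364
  South: 340 × 85.4 = 29036
Adjusted estimate = 63,010 / 780 = 80.7821 → 80.8%.

80.8%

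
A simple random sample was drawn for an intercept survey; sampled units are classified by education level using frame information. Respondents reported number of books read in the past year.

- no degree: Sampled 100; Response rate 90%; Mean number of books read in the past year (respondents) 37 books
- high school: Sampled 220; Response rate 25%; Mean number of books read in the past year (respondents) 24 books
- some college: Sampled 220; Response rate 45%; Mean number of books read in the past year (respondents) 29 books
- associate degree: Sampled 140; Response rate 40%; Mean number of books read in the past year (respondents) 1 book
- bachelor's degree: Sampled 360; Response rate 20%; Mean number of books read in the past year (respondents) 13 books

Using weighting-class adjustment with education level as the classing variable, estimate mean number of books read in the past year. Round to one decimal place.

19.4

Inverse-response-rate weighting restores each class to its sampled count, so class totals weight by n_sampled:
  no degree: 100 × 37 = 3700
  high school: 220 × 24 = 5280
  some college: 220 × 29 = 6380
  associate degree: 140 × 1 = 140
  bachelor's degree: 360 × 13 = 4680
Adjusted estimate = 20,180 / 1,040 = 19.4038 → 19.4.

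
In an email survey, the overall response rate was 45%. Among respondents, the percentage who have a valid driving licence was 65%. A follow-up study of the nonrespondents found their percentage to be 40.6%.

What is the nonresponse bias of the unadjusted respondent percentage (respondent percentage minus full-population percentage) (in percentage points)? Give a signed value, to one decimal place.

+13.4 percentage points

Nonresponse fraction = 1 − 0.45 = 0.55.
Bias = (nonresponse fraction) × (respondent percentage − nonrespondent percentage)
     = 0.55 × (65 − 40.6) = 0.55 × 24.4 = 13.42.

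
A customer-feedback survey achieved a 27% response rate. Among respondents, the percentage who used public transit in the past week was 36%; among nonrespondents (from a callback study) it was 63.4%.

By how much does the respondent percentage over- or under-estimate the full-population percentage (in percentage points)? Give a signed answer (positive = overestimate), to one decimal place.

-20.0 percentage points

Nonresponse fraction = 1 − 0.27 = 0.73.
Bias = (nonresponse fraction) × (respondent percentage − nonrespondent percentage)
     = 0.73 × (36 − 63.4) = 0.73 × -27.4 = -20.002.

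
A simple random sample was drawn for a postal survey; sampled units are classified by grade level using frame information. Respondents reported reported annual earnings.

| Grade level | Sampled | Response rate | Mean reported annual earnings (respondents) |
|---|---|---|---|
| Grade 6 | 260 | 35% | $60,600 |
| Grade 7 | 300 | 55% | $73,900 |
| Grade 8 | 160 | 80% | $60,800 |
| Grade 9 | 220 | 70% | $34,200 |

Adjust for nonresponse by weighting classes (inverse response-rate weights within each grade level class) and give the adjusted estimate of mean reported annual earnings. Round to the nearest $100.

$58,700

Each respondent's weight = sampled/responded in their class; summing within a class gives n_sampled, so:
  Grade 6: 260 × 60,600 = 15,756,000
  Grade 7: 300 × 73,900 = 22,170,000
  Grade 8: 160 × 60,800 = 9,728,000
  Grade 9: 220 × 34,200 = 7,524,000
Adjusted estimate = 55,178,000 / 940 = 58,700 → $58,700.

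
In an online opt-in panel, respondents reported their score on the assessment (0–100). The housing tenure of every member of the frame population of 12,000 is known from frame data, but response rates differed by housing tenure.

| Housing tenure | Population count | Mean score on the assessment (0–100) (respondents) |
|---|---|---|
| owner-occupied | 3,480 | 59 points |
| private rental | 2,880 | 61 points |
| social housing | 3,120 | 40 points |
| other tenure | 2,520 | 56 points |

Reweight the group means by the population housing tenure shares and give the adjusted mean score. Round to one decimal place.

Weight each group's respondent value by its population share:
  owner-occupied: (3,480/12,000) × 59 = 17.11
  private rental: (2,880/12,000) × 61 = 14.64
  social housing: (3,120/12,000) × 40 = 10.4
  other tenure: (2,520/12,000) × 56 = 11.76
Post-stratified estimate = 53.91 → 53.9.

53.9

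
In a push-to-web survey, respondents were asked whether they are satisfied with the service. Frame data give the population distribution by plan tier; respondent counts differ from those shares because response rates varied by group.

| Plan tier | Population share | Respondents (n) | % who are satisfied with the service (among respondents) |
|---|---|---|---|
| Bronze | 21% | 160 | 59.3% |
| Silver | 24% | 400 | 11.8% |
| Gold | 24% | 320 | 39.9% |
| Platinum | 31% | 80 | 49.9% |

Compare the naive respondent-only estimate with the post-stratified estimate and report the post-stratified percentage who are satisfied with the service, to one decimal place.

Naive respondent-only estimate (weights = respondent counts):
  (160/960)×59.3 + (400/960)×11.8 + (320/960)×39.9 + (80/960)×49.9 = 32.2583%
Post-stratifying to population shares instead:
  0.21×59.3 + 0.24×11.8 + 0.24×39.9 + 0.31×49.9 = 40.33%

40.3%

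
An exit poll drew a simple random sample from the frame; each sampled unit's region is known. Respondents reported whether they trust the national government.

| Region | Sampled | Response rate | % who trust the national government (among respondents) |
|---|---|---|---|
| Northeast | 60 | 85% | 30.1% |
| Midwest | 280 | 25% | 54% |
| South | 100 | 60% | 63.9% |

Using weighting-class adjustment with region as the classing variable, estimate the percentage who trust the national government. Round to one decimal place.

Inverse-response-rate weighting restores each class to its sampled count, so class totals weight by n_sampled:
  Northeast: 60 × 30.1 = 1806
  Midwest: 280 × 54 = 15,120
  South: 100 × 63.9 = 6390
Adjusted estimate = 23,316 / 440 = 52.9909 → 53.0%.

53.0%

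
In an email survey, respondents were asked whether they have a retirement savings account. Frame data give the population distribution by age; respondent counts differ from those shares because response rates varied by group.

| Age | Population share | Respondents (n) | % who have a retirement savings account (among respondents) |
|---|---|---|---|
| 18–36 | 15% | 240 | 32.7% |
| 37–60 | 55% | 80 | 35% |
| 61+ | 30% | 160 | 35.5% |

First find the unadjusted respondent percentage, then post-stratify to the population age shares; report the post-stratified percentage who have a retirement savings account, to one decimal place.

34.8%

Unadjusted (pooled respondent) estimate weights by respondent counts:
  (240/480)×32.7 + (80/480)×35 + (160/480)×35.5 = 34.0167%
Post-stratifying to population shares instead:
  0.15×32.7 + 0.55×35 + 0.3×35.5 = 34.805%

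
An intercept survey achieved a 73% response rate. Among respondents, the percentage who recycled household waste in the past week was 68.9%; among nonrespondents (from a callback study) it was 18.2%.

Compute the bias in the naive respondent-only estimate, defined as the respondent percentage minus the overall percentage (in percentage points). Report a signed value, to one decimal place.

+13.7 percentage points

Nonresponse fraction = 1 − 0.73 = 0.27.
Bias = (nonresponse fraction) × (respondent percentage − nonrespondent percentage)
     = 0.27 × (68.9 − 18.2) = 0.27 × 50.7 = 13.689.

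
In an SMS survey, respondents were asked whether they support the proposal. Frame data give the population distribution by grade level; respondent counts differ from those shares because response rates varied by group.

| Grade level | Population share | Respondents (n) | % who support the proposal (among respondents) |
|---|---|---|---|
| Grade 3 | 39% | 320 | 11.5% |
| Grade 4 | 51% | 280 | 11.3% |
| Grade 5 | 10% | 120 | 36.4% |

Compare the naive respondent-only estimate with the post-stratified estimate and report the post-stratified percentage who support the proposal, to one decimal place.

13.9%

Unadjusted (pooled respondent) estimate weights by respondent counts:
  (320/720)×11.5 + (280/720)×11.3 + (120/720)×36.4 = 15.5722%
Post-stratifying to population shares instead:
  0.39×11.5 + 0.51×11.3 + 0.1×36.4 = 13.888%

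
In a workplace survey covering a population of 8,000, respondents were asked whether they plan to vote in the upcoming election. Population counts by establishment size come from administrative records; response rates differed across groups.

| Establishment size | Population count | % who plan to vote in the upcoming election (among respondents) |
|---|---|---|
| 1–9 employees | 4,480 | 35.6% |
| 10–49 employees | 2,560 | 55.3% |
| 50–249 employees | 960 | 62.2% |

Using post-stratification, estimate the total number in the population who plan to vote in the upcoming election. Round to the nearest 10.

Estimated count per cell = population count × respondent percentage:
  1–9 employees: 4,480 × 35.6% = 1594.88
  10–49 employees: 2,560 × 55.3% = 1415.68
  50–249 employees: 960 × 62.2% = 597.12
Estimated total = 3607.68 → 3,610.

3,610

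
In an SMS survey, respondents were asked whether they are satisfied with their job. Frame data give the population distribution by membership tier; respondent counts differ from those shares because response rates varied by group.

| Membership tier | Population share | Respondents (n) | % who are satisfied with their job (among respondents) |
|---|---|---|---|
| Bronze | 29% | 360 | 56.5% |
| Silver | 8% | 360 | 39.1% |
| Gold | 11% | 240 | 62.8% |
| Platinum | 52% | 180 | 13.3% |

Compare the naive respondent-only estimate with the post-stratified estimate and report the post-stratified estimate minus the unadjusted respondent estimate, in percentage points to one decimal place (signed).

Naive respondent-only estimate (weights = respondent counts):
  (360/1140)×56.5 + (360/1140)×39.1 + (240/1140)×62.8 + (180/1140)×13.3 = 45.5105%
Reweighting by population membership tier shares:
  0.29×56.5 + 0.08×39.1 + 0.11×62.8 + 0.52×13.3 = 33.337%
Difference = 33.337 − 45.5105 = -12.1735 pp.

-12.2 percentage points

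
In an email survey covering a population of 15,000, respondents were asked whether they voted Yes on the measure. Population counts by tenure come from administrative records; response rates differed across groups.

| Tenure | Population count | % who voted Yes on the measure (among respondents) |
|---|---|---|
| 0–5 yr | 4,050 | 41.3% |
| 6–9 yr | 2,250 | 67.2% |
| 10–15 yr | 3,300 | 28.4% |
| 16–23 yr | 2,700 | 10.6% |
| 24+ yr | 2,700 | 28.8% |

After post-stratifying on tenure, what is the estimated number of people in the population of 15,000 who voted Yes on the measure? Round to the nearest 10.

5,190

Estimated count per cell = population count × respondent percentage:
  0–5 yr: 4,050 × 41.3% = 1672.65
  6–9 yr: 2,250 × 67.2% = 1512
  10–15 yr: 3,300 × 28.4% = 937.2
  16–23 yr: 2,700 × 10.6% = 286.2
  24+ yr: 2,700 × 28.8% = 777.6
Estimated total = 5185.65 → 5,190.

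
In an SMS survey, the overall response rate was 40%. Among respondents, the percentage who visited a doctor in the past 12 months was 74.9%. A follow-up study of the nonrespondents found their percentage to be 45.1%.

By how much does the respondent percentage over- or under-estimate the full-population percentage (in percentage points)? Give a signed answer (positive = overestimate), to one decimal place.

Nonresponse fraction = 1 − 0.4 = 0.6.
Bias = (nonresponse fraction) × (respondent percentage − nonrespondent percentage)
     = 0.6 × (74.9 − 45.1) = 0.6 × 29.8 = 17.88.

+17.9 percentage points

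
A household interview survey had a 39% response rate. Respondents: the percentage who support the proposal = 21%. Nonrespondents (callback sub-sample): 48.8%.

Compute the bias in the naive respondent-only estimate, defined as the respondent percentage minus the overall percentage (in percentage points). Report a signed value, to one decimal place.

-17.0 percentage points

Nonresponse fraction = 1 − 0.39 = 0.61.
Bias = (nonresponse fraction) × (respondent percentage − nonrespondent percentage)
     = 0.61 × (21 − 48.8) = 0.61 × -27.8 = -16.958.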